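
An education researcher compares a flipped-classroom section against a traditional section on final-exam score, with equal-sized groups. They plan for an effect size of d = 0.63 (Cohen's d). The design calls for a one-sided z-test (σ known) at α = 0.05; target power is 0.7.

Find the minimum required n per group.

n = 24 per group

For power 0.7 need Φ(δ − z_{0.05}) = 0.7, so δ = z_{0.05} + z_{0.30} = 1.645 + 0.524 = 2.169.
δ = d·√(n/2) ⇒ n = 2(δ/d)² = 2 × (2.169 / 0.63)² = 23.71.
Round up to the next whole unit.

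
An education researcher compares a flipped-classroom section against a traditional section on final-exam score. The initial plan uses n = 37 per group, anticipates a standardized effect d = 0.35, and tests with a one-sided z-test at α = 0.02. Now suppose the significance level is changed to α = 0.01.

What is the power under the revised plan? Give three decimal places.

Power ≈ 0.206

δ = d·√(n/2) = 0.35 × √(37/2) = 1.5054 (unchanged). New critical value: z_{0.01} = 2.326.
Revised power = P(Z > 2.326 − δ) = Φ(-0.821) = 0.2058.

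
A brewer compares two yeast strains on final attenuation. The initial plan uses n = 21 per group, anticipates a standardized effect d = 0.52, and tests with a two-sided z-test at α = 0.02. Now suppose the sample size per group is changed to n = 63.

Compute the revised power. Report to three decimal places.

With n = 63 per group: δ = d·√(n/2) = 0.52 × √(63/2) = 2.9185. Critical value z_{0.01} = 2.326.
Revised power = Φ(δ − 2.326) + Φ(−δ − 2.326) = Φ(0.592) + Φ(-5.245) = 0.7231 + 0.0000 = 0.7231.

Power ≈ 0.723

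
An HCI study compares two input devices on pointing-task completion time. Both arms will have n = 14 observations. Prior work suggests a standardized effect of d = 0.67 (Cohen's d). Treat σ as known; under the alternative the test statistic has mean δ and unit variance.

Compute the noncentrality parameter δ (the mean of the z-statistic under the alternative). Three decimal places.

δ = d·√(n/2) = 0.67 × √(14/2) = 1.7727

δ ≈ 1.773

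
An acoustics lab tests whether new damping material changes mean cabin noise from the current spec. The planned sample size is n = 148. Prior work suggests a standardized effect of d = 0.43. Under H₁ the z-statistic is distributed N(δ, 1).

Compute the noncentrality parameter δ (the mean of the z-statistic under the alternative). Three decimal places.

δ = d·√n = 0.43 × √148 = 5.2312

δ ≈ 5.231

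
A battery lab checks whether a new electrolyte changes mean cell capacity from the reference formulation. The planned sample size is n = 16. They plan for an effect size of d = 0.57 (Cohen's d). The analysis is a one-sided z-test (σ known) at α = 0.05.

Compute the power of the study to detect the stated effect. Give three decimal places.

Noncentrality parameter: δ = d·√n = 0.57 × √16 = 2.2800
One-sided α = 0.05 → critical value z_{0.05} = 1.645.
Power = P(Z > 1.645 − δ) = Φ(0.635) = 0.7373.

Power ≈ 0.737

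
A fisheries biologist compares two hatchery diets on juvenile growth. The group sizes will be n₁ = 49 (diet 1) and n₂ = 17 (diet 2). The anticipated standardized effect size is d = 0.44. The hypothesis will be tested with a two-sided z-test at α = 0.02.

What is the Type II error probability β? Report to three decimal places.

Noncentrality parameter: δ = d / √(1/n₁ + 1/n₂) = 0.44 / √(1/49 + 1/17) = 1.5632
Critical value for a two-sided test at α = 0.02: z_{α/2} = 2.326.
Power = Φ(δ − 2.326) + Φ(−δ − 2.326) = Φ(-0.763) + Φ(-3.890) = 0.2227 + 0.0001 = 0.2227.
Type II error: β = 1 − power = 1 − 0.2227 = 0.7773.

β ≈ 0.777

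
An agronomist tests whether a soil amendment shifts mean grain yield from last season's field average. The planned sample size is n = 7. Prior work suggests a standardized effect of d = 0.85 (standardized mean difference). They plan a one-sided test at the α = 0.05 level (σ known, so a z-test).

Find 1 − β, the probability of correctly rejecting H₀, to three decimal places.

Noncentrality parameter: δ = d·√n = 0.85 × √7 = 2.2489
Critical value for a one-sided test at α = 0.05: z_α = 1.645.
Power = Φ(δ − 1.645) = Φ(0.604) = 0.7271.

Power ≈ 0.727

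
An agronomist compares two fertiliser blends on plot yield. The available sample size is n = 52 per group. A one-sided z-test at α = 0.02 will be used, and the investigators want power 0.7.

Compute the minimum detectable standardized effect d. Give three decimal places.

Need Φ(δ − 2.054) = 0.7, so δ = 2.054 + 0.524 = 2.578.
δ = d·√(n/2) ⇒ d = δ/√(n/2) = 2.578/√(52/2) = 0.5056.

d ≈ 0.506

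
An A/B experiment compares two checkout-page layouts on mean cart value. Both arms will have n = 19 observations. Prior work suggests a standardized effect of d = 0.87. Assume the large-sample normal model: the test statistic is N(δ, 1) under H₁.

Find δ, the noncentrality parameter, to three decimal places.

δ ≈ 2.682

The noncentrality parameter scales effect size by the design's sample-size factor: δ = d·√(n/2) = 0.87 × √(19/2) = 2.6815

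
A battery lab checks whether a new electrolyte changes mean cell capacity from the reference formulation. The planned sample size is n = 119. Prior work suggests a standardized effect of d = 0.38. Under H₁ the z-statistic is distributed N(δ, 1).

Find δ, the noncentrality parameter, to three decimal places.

δ ≈ 4.145

δ = d·√n = 0.38 × √119 = 4.1453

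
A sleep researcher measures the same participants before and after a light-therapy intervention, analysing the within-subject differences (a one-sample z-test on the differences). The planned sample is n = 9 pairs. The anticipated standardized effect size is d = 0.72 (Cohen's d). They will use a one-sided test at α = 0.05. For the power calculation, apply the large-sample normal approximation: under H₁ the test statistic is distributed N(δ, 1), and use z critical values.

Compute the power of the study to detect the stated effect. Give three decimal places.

Power ≈ 0.697

Noncentrality parameter: δ = d·√n = 0.72 × √9 = 2.1600
One-sided α = 0.05 → critical value z_{0.05} = 1.645.
Power = P(Z > 1.645 − δ) = Φ(0.515) = 0.6968.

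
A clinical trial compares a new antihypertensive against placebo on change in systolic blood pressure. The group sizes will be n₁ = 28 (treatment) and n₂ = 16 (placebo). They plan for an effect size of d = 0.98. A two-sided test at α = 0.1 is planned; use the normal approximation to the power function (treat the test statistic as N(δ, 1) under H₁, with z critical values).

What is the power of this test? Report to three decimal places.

Power ≈ 0.931

Noncentrality parameter: δ = d / √(1/n₁ + 1/n₂) = 0.98 / √(1/28 + 1/16) = 3.1271
Two-sided α = 0.1 → critical value z_{0.05} = 1.645.
Power = Φ(δ − 1.645) + Φ(−δ − 1.645) = Φ(1.482) + Φ(-4.772) = 0.9309 + 0.0000 = 0.9309.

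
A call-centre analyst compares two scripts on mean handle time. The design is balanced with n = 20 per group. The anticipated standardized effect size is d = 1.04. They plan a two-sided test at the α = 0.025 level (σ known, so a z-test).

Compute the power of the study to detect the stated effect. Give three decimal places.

Power ≈ 0.853

Noncentrality parameter: δ = d·√(n/2) = 1.04 × √(20/2) = 3.2888
Critical value for a two-sided test at α = 0.025: z_{α/2} = 2.241.
Power = Φ(δ − 2.241) + Φ(−δ − 2.241) = Φ(1.047) + Φ(-5.530) = 0.8525 + 0.0000 = 0.8525.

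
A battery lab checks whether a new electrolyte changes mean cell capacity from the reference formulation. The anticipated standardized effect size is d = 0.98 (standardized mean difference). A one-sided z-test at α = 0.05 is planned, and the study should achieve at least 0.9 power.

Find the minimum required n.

n = 9

Set Φ(δ − 1.645) = 0.9; then δ − 1.645 = Φ⁻¹(0.9) = 1.282, giving δ = 2.926.
δ = d·√n ⇒ n = (δ/d)² = (2.926 / 0.98)² = 8.92.
Round up to the next whole unit.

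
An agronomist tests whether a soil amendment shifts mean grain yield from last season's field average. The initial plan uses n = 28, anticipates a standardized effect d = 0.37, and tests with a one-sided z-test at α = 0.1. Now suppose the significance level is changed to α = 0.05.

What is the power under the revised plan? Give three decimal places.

δ = d·√n = 0.37 × √28 = 1.9579 (unchanged). New critical value: z_{0.05} = 1.645.
Revised power = Φ(δ − 1.645) = Φ(0.313) = 0.6229.

Power ≈ 0.623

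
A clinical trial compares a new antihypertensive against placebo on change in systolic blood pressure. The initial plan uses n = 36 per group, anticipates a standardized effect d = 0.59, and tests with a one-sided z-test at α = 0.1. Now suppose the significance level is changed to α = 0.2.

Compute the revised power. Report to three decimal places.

δ = d·√(n/2) = 0.59 × √(36/2) = 2.5032 (unchanged). New critical value: z_{0.2} = 0.842.
Revised power = Φ(δ − 0.842) = Φ(1.662) = 0.9517.

Power ≈ 0.952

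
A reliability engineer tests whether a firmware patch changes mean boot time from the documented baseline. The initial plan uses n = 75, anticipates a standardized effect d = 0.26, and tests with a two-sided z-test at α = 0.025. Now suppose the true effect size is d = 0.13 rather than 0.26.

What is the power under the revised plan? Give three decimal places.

Power ≈ 0.133

With d = 0.13: δ = d·√n = 0.13 × √75 = 1.1258. Critical value z_{0.0125} = 2.241.
Revised power = Φ(δ − 2.241) + Φ(−δ − 2.241) = Φ(-1.116) + Φ(-3.367) = 0.1323 + 0.0004 = 0.1327.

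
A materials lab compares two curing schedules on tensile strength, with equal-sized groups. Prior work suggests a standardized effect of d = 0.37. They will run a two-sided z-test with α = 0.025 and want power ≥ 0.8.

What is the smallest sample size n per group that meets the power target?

n = 139 per group

Set Φ(δ − 2.241) = 0.8; then δ − 2.241 = Φ⁻¹(0.8) = 0.842, giving δ = 3.083.
(Ignoring the negligible lower-tail rejection probability gives the usual closed-form inversion.)
δ = d·√(n/2) ⇒ n = 2(δ/d)² = 2 × (3.083 / 0.37)² = 138.86.
Rounding up, n = 139 per group.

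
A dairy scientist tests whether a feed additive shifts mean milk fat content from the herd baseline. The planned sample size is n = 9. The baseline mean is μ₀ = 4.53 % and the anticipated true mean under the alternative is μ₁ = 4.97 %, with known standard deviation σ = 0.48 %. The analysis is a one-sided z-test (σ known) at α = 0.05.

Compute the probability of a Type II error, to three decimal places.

Standardized effect: d = |μ₁ − μ₀| / σ = |4.97 − 4.53| / 0.48 = 0.9167
Noncentrality parameter: δ = d·√n = 0.9167 × √9 = 2.7500
Critical value for a one-sided test at α = 0.05: z_α = 1.645.
Power = Φ(δ − 1.645) = Φ(1.105) = 0.8655.
Type II error: β = 1 − power = 1 − 0.8655 = 0.1345.

β ≈ 0.135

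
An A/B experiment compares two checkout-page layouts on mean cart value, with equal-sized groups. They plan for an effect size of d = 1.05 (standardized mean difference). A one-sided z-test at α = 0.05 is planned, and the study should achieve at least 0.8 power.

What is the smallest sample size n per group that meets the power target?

n = 12 per group

For power 0.8 need Φ(δ − z_{0.05}) = 0.8, so δ = z_{0.05} + z_{0.20} = 1.645 + 0.842 = 2.486.
δ = d·√(n/2) ⇒ n = 2(δ/d)² = 2 × (2.486 / 1.05)² = 11.22.
Round up to the next whole unit.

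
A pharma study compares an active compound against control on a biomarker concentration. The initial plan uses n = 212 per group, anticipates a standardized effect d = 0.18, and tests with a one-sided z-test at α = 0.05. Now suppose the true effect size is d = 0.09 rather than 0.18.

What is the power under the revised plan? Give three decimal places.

Power ≈ 0.236

With d = 0.09: δ = d·√(n/2) = 0.09 × √(212/2) = 0.9266. Critical value z_{0.05} = 1.645.
Revised power = P(Z > 1.645 − δ) = Φ(-0.718) = 0.2363.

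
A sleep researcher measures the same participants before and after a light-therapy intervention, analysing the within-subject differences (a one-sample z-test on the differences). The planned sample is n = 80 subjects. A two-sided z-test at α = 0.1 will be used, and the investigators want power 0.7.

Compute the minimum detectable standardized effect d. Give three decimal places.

Required noncentrality: δ = z_{0.05} + z_{0.30} = 1.645 + 0.524 = 2.169.
(The second rejection-region term Φ(−δ − z_{α/2}) is negligible and dropped.)
δ = d·√n ⇒ d = δ/√n = 2.169/√80 = 0.2425.

d ≈ 0.243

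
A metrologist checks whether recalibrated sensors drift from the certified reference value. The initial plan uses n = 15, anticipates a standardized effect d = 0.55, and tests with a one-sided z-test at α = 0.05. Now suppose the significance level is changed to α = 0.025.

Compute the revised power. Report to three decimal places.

δ = d·√n = 0.55 × √15 = 2.1301 (unchanged). New critical value: z_{0.025} = 1.960.
Revised power = P(Z > 1.960 − δ) = Φ(0.170) = 0.5676.

Power ≈ 0.568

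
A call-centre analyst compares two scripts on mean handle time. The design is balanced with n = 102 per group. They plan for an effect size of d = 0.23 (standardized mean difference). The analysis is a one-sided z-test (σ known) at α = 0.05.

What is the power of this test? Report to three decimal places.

Power ≈ 0.499

Noncentrality parameter: δ = d·√(n/2) = 0.23 × √(102/2) = 1.6425
Critical value for a one-sided test at α = 0.05: z_α = 1.645.
Power = P(Z > 1.645 − δ) = Φ(-0.002) = 0.4991.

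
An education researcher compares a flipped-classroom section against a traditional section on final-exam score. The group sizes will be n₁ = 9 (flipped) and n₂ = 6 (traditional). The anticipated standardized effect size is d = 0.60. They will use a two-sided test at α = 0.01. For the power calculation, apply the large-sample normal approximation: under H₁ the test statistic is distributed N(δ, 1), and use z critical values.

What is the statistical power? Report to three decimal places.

Noncentrality parameter: δ = d / √(1/n₁ + 1/n₂) = 0.60 / √(1/9 + 1/6) = 1.1384
Two-sided α = 0.01 → critical value z_{0.005} = 2.576.
Power = Φ(δ − 2.576) + Φ(−δ − 2.576) = Φ(-1.437) + Φ(-3.714) = 0.0753 + 0.0001 = 0.0754.

Power ≈ 0.075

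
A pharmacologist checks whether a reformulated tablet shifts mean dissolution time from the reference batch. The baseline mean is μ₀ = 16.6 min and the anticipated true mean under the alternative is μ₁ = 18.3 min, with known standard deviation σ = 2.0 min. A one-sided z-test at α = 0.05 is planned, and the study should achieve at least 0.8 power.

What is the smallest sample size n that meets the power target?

n = 9

Standardized effect: d = |μ₁ − μ₀| / σ = |18.3 − 16.6| / 2.0 = 0.8500
Set Φ(δ − 1.645) = 0.8; then δ − 1.645 = Φ⁻¹(0.8) = 0.842, giving δ = 2.486.
δ = d·√n ⇒ n = (δ/d)² = (2.486 / 0.8500)² = 8.56.
Rounding up, n = 9.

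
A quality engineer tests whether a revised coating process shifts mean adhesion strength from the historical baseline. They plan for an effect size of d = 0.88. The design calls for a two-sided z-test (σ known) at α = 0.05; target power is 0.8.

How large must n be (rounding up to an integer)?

n = 11

For power 0.8 need Φ(δ − z_{0.025}) = 0.8, so δ = z_{0.025} + z_{0.20} = 1.960 + 0.842 = 2.802.
(For δ > 0 the lower-tail rejection region contributes negligibly to power, so the one-term inversion is standard.)
δ = d·√n ⇒ n = (δ/d)² = (2.802 / 0.88)² = 10.14.
Rounding up, n = 11.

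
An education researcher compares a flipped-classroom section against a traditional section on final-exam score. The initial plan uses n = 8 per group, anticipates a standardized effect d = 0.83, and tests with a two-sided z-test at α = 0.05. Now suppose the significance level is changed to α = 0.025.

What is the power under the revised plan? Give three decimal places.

δ = d·√(n/2) = 0.83 × √(8/2) = 1.6600 (unchanged). New critical value: z_{0.0125} = 2.241.
Revised power = Φ(δ − 2.241) + Φ(−δ − 2.241) = Φ(-0.581) + Φ(-3.901) = 0.2805 + 0.0000 = 0.2805.

Power ≈ 0.281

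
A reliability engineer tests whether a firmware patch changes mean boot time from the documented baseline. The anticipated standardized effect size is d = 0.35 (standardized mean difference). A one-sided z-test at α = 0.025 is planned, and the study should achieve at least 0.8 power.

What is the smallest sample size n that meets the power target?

n = 65

For power 0.8 need Φ(δ − z_{0.025}) = 0.8, so δ = z_{0.025} + z_{0.20} = 1.960 + 0.842 = 2.802.
δ = d·√n ⇒ n = (δ/d)² = (2.802 / 0.35)² = 64.07.
Rounding up, n = 65.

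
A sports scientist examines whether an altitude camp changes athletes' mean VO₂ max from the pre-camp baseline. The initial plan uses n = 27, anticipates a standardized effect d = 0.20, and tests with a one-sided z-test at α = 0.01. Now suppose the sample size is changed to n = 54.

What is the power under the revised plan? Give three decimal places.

Power ≈ 0.196

With n = 54: δ = d·√n = 0.20 × √54 = 1.4697. Critical value z_{0.01} = 2.326.
Revised power = P(Z > 2.326 − δ) = Φ(-0.857) = 0.1958.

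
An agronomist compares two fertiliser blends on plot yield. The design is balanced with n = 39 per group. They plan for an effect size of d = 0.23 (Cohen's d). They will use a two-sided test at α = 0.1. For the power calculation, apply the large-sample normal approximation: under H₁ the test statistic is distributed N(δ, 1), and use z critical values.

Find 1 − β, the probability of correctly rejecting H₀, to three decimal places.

Power ≈ 0.269

Noncentrality parameter: δ = d·√(n/2) = 0.23 × √(39/2) = 1.0157
Critical value for a two-sided test at α = 0.1: z_{α/2} = 1.645.
Power = Φ(δ − 1.645) + Φ(−δ − 1.645) = Φ(-0.629) + Φ(-2.661) = 0.2646 + 0.0039 = 0.2685.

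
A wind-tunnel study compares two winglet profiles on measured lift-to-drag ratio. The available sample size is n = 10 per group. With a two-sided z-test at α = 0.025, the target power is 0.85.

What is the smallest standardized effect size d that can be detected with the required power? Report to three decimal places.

Required noncentrality: δ = z_{0.0125} + z_{0.15} = 2.241 + 1.036 = 3.278.
(The second rejection-region term Φ(−δ − z_{α/2}) is negligible and dropped.)
δ = d·√(n/2) ⇒ d = δ/√(n/2) = 3.278/√(10/2) = 1.4659.

d ≈ 1.466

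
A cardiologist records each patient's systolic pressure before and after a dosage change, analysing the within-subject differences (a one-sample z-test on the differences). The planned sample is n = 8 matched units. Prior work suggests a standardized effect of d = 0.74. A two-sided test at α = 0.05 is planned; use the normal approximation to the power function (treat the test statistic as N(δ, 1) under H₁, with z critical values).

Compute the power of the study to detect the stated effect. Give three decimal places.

Power ≈ 0.553

Noncentrality parameter: δ = d·√n = 0.74 × √8 = 2.0930
Critical value for a two-sided test at α = 0.05: z_{α/2} = 1.960.
Power = Φ(δ − 1.960) + Φ(−δ − 1.960) = Φ(0.133) + Φ(-4.053) = 0.5529 + 0.0000 = 0.5530.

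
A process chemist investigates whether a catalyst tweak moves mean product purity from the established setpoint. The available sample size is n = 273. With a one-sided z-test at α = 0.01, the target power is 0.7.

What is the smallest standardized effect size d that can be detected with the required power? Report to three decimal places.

Need Φ(δ − 2.326) = 0.7, so δ = 2.326 + 0.524 = 2.851.
δ = d·√n ⇒ d = δ/√n = 2.851/√273 = 0.1725.

d ≈ 0.173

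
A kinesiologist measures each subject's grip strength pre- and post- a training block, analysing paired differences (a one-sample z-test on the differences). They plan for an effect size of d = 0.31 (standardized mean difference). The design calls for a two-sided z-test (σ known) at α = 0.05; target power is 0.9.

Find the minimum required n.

n = 110

For power 0.9 need Φ(δ − z_{0.025}) = 0.9, so δ = z_{0.025} + z_{0.10} = 1.960 + 1.282 = 3.242.
(For δ > 0 the lower-tail rejection region contributes negligibly to power, so the one-term inversion is standard.)
δ = d·√n ⇒ n = (δ/d)² = (3.242 / 0.31)² = 109.34.
Rounding up, n = 110.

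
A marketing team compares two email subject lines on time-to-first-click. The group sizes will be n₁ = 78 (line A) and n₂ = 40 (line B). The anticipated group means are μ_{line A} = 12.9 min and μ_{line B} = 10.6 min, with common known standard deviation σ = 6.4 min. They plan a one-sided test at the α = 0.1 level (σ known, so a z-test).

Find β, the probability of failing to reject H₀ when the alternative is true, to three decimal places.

Standardized effect: d = |μ_{line A} − μ_{line B}| / σ = |12.9 − 10.6| / 6.4 = 0.3594
Noncentrality parameter: δ = d / √(1/n₁ + 1/n₂) = 0.3594 / √(1/78 + 1/40) = 1.8479
One-sided α = 0.1 → critical value z_{0.1} = 1.282.
Power = Φ(δ − 1.282) = Φ(0.566) = 0.7144.
Type II error: β = 1 − power = 1 − 0.7144 = 0.2856.

β ≈ 0.286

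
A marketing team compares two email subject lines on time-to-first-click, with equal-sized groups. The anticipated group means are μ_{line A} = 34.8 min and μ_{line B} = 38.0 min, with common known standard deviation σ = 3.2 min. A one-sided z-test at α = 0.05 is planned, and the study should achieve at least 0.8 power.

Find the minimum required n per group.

Standardized effect: d = |μ_{line A} − μ_{line B}| / σ = |34.8 − 38.0| / 3.2 = 1.0000
Set Φ(δ − 1.645) = 0.8; then δ − 1.645 = Φ⁻¹(0.8) = 0.842, giving δ = 2.486.
δ = d·√(n/2) ⇒ n = 2(δ/d)² = 2 × (2.486 / 1.0000)² = 12.37.
Rounding up, n = 13 per group.

n = 13 per group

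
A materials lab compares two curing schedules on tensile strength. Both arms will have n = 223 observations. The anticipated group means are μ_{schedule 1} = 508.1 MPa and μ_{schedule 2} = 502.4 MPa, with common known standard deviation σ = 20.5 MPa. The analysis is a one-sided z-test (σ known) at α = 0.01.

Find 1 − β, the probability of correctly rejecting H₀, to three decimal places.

Power ≈ 0.729

Standardized effect: d = |μ_{schedule 1} − μ_{schedule 2}| / σ = |508.1 − 502.4| / 20.5 = 0.2780
Noncentrality parameter: δ = d·√(n/2) = 0.2780 × √(223/2) = 2.9360
One-sided α = 0.01 → critical value z_{0.01} = 2.326.
Power = P(Z > 2.326 − δ) = Φ(0.610) = 0.7290.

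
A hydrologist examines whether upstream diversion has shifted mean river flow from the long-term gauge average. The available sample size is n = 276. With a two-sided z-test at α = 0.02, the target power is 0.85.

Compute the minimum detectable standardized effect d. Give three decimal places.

d ≈ 0.202

Need Φ(δ − 2.326) = 0.85, so δ = 2.326 + 1.036 = 3.363.
(The second rejection-region term Φ(−δ − z_{α/2}) is negligible and dropped.)
δ = d·√n ⇒ d = δ/√n = 3.363/√276 = 0.2024.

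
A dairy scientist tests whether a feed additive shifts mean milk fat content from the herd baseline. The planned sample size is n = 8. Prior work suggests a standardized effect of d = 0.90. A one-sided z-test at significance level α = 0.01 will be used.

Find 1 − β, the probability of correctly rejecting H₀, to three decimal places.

Power ≈ 0.587

Noncentrality parameter: δ = d·√n = 0.90 × √8 = 2.5456
One-sided α = 0.01 → critical value z_{0.01} = 2.326.
Power = P(Z > 2.326 − δ) = Φ(0.219) = 0.5868.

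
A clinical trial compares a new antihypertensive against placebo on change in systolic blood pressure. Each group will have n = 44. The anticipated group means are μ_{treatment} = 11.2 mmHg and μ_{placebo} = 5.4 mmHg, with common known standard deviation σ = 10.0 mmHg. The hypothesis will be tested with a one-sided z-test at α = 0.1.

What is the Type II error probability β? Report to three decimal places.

Standardized effect: d = |μ_{treatment} − μ_{placebo}| / σ = |11.2 − 5.4| / 10.0 = 0.5800
Noncentrality parameter: δ = d·√(n/2) = 0.5800 × √(44/2) = 2.7204
One-sided α = 0.1 → critical value z_{0.1} = 1.282.
Power = Φ(δ − 1.282) = Φ(1.439) = 0.9249.
Type II error: β = 1 − power = 1 − 0.9249 = 0.0751.

β ≈ 0.075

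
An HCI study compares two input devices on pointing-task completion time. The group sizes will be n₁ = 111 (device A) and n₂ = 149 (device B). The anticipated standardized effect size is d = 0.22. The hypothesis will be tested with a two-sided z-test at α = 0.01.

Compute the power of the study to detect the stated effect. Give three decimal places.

Noncentrality parameter: δ = d / √(1/n₁ + 1/n₂) = 0.22 / √(1/111 + 1/149) = 1.7547
Critical value for a two-sided test at α = 0.01: z_{α/2} = 2.576.
Power = Φ(δ − 2.576) + Φ(−δ − 2.576) = Φ(-0.821) + Φ(-4.330) = 0.2058 + 0.0000 = 0.2058.

Power ≈ 0.206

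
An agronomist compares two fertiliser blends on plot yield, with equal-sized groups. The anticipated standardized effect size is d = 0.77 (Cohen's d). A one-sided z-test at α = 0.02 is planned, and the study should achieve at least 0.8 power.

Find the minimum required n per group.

n = 29 per group

Set Φ(δ − 2.054) = 0.8; then δ − 2.054 = Φ⁻¹(0.8) = 0.842, giving δ = 2.895.
δ = d·√(n/2) ⇒ n = 2(δ/d)² = 2 × (2.895 / 0.77)² = 28.28.
Round up to the next whole unit.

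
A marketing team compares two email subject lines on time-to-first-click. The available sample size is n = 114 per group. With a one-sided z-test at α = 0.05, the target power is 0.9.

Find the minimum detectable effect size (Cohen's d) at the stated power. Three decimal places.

d ≈ 0.388

Need Φ(δ − 1.645) = 0.9, so δ = 1.645 + 1.282 = 2.926.
δ = d·√(n/2) ⇒ d = δ/√(n/2) = 2.926/√(114/2) = 0.3876.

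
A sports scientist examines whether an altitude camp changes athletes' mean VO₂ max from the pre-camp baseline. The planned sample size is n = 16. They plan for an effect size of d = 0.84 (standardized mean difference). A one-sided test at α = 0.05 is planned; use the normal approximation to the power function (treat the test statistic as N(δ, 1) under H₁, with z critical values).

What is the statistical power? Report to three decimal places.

Power ≈ 0.957

Noncentrality parameter: δ = d·√n = 0.84 × √16 = 3.3600
Critical value for a one-sided test at α = 0.05: z_α = 1.645.
Power = P(Z > 1.645 − δ) = Φ(1.715) = 0.9568.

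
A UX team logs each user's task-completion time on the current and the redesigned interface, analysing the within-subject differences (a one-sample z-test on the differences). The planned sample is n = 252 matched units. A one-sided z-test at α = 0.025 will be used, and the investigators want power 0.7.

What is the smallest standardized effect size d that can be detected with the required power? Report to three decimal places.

Need Φ(δ − 1.960) = 0.7, so δ = 1.960 + 0.524 = 2.484.
δ = d·√n ⇒ d = δ/√n = 2.484/√252 = 0.1565.

d ≈ 0.157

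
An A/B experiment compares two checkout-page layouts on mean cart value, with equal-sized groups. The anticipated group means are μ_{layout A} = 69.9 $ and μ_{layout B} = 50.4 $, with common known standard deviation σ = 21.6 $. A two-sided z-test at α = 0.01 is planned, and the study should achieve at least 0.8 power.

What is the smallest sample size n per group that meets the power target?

n = 29 per group

Standardized effect: d = |μ_{layout A} − μ_{layout B}| / σ = |69.9 − 50.4| / 21.6 = 0.9028
For power 0.8 need Φ(δ − z_{0.005}) = 0.8, so δ = z_{0.005} + z_{0.20} = 2.576 + 0.842 = 3.417.
(The Φ(−δ − z_{α/2}) term is vanishingly small for δ > 0 and is dropped in the standard sample-size formula.)
δ = d·√(n/2) ⇒ n = 2(δ/d)² = 2 × (3.417 / 0.9028)² = 28.66.
Rounding up, n = 29 per group.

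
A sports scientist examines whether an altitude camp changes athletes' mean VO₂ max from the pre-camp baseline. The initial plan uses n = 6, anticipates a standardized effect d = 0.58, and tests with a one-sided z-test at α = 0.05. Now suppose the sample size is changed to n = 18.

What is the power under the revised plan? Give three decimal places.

Power ≈ 0.793

With n = 18: δ = d·√n = 0.58 × √18 = 2.4607. Critical value z_{0.05} = 1.645.
Revised power = P(Z > 1.645 − δ) = Φ(0.816) = 0.7927.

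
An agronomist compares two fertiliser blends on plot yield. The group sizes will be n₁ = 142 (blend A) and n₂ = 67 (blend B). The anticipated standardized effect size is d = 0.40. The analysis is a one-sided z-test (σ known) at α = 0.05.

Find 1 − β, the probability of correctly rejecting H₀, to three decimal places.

Power ≈ 0.854

Noncentrality parameter: δ = d / √(1/n₁ + 1/n₂) = 0.40 / √(1/142 + 1/67) = 2.6988
One-sided α = 0.05 → critical value z_{0.05} = 1.645.
Power = Φ(δ − 1.645) = Φ(1.054) = 0.8540.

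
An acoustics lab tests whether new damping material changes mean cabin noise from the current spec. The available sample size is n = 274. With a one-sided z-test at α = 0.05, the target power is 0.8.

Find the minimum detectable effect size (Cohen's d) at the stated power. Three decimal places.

d ≈ 0.150

Required noncentrality: δ = z_{0.05} + z_{0.20} = 1.645 + 0.842 = 2.486.
δ = d·√n ⇒ d = δ/√n = 2.486/√274 = 0.1502.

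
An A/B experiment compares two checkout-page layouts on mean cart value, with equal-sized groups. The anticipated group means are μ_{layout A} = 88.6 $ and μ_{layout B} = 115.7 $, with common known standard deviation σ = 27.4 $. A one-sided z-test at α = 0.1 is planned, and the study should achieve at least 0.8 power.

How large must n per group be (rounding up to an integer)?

n = 10 per group

Standardized effect: d = |μ_{layout A} − μ_{layout B}| / σ = |88.6 − 115.7| / 27.4 = 0.9891
Set Φ(δ − 1.282) = 0.8; then δ − 1.282 = Φ⁻¹(0.8) = 0.842, giving δ = 2.123.
δ = d·√(n/2) ⇒ n = 2(δ/d)² = 2 × (2.123 / 0.9891)² = 9.22.
Round up to the next whole unit.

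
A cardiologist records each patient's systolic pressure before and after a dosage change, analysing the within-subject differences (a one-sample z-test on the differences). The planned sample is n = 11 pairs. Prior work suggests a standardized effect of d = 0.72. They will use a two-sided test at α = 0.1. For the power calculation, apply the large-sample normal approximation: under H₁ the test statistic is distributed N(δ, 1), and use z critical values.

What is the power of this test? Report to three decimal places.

Power ≈ 0.771

Noncentrality parameter: δ = d·√n = 0.72 × √11 = 2.3880
Critical value for a two-sided test at α = 0.1: z_{α/2} = 1.645.
Power = Φ(δ − 1.645) + Φ(−δ − 1.645) = Φ(0.743) + Φ(-4.033) = 0.7713 + 0.0000 = 0.7713.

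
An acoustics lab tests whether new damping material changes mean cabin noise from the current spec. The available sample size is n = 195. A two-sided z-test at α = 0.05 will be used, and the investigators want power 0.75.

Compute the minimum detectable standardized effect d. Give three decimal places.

Need Φ(δ − 1.960) = 0.75, so δ = 1.960 + 0.674 = 2.634.
(Lower-tail contribution to power is negligible for δ > 0.)
δ = d·√n ⇒ d = δ/√n = 2.634/√195 = 0.1887.

d ≈ 0.189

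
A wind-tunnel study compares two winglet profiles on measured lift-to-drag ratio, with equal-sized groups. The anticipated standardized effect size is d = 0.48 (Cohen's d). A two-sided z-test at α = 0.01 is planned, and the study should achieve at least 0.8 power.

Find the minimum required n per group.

For power 0.8 need Φ(δ − z_{0.005}) = 0.8, so δ = z_{0.005} + z_{0.20} = 2.576 + 0.842 = 3.417.
(The Φ(−δ − z_{α/2}) term is vanishingly small for δ > 0 and is dropped in the standard sample-size formula.)
δ = d·√(n/2) ⇒ n = 2(δ/d)² = 2 × (3.417 / 0.48)² = 101.38.
Rounding up, n = 102 per group.

n = 102 per group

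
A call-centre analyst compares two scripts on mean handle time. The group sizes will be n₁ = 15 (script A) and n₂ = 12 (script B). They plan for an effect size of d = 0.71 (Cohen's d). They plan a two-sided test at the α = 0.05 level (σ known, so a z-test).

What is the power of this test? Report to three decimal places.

Noncentrality parameter: δ = d / √(1/n₁ + 1/n₂) = 0.71 / √(1/15 + 1/12) = 1.8332
Critical value for a two-sided test at α = 0.05: z_{α/2} = 1.960.
Power = Φ(δ − 1.960) + Φ(−δ − 1.960) = Φ(-0.127) + Φ(-3.793) = 0.4496 + 0.0001 = 0.4496.

Power ≈ 0.450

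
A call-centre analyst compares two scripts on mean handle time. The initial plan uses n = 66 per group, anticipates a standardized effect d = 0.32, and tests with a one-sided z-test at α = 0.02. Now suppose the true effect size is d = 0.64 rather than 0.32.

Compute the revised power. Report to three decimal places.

With d = 0.64: δ = d·√(n/2) = 0.64 × √(66/2) = 3.6765. Critical value z_{0.02} = 2.054.
Revised power = P(Z > 2.054 − δ) = Φ(1.623) = 0.9477.

Power ≈ 0.948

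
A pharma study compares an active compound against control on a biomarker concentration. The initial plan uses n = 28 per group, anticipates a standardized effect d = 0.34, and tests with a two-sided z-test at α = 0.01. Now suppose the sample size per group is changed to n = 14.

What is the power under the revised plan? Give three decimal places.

With n = 14 per group: δ = d·√(n/2) = 0.34 × √(14/2) = 0.8996. Critical value z_{0.005} = 2.576.
Revised power = Φ(δ − 2.576) + Φ(−δ − 2.576) = Φ(-1.676) + Φ(-3.475) = 0.0468 + 0.0003 = 0.0471.

Power ≈ 0.047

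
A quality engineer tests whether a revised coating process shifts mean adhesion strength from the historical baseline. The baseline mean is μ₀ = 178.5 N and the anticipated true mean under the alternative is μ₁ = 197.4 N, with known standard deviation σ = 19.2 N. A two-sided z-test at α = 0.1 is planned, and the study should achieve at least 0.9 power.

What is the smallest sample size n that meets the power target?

n = 9

Standardized effect: d = |μ₁ − μ₀| / σ = |197.4 − 178.5| / 19.2 = 0.9844
Set Φ(δ − 1.645) = 0.9; then δ − 1.645 = Φ⁻¹(0.9) = 1.282, giving δ = 2.926.
(For δ > 0 the lower-tail rejection region contributes negligibly to power, so the one-term inversion is standard.)
δ = d·√n ⇒ n = (δ/d)² = (2.926 / 0.9844)² = 8.84.
Rounding up, n = 9.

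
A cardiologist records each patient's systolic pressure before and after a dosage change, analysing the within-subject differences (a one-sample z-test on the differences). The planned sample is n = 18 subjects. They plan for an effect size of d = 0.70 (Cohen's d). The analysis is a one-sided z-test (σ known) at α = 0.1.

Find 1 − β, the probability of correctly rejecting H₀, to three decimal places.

Noncentrality parameter: δ = d·√n = 0.70 × √18 = 2.9698
One-sided α = 0.1 → critical value z_{0.1} = 1.282.
Power = Φ(δ − 1.282) = Φ(1.688) = 0.9543.

Power ≈ 0.954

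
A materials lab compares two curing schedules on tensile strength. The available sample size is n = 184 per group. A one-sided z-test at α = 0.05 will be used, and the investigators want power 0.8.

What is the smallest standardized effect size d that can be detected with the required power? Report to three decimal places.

d ≈ 0.259

Need Φ(δ − 1.645) = 0.8, so δ = 1.645 + 0.842 = 2.486.
δ = d·√(n/2) ⇒ d = δ/√(n/2) = 2.486/√(184/2) = 0.2592.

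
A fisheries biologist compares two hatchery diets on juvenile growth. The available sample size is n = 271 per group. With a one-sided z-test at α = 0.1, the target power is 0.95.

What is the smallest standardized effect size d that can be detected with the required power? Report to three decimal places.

Need Φ(δ − 1.282) = 0.95, so δ = 1.282 + 1.645 = 2.926.
δ = d·√(n/2) ⇒ d = δ/√(n/2) = 2.926/√(271/2) = 0.2514.

d ≈ 0.251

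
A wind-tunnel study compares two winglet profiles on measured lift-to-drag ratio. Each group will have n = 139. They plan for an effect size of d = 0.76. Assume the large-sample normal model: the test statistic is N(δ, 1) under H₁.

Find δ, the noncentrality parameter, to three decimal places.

The noncentrality parameter scales effect size by the design's sample-size factor: δ = d·√(n/2) = 0.76 × √(139/2) = 6.3359

δ ≈ 6.336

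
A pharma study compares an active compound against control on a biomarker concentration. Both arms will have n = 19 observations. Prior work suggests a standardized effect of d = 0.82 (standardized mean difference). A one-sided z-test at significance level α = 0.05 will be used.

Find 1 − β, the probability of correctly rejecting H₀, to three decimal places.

Power ≈ 0.811

Noncentrality parameter: λ = d·√(n/2) = 0.82 × √(19/2) = 2.5274
One-sided α = 0.05 → critical value z_{0.05} = 1.645.
Power = Φ(λ − 1.645) = Φ(0.883) = 0.8113.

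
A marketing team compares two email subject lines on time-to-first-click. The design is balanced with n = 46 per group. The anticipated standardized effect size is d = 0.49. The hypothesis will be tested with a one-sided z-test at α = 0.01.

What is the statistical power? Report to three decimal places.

Power ≈ 0.509

Noncentrality parameter: δ = d·√(n/2) = 0.49 × √(46/2) = 2.3500
One-sided α = 0.01 → critical value z_{0.01} = 2.326.
Power = P(Z > 2.326 − δ) = Φ(0.024) = 0.5094.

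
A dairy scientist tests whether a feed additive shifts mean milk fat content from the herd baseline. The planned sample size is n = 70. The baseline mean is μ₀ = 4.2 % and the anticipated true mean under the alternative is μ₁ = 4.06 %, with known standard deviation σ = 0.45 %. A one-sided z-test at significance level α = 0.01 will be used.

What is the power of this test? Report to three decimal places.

Power ≈ 0.609

Standardized effect: d = |μ₁ − μ₀| / σ = |4.06 − 4.2| / 0.45 = 0.3111
Noncentrality parameter: δ = d·√n = 0.3111 × √70 = 2.6029
One-sided α = 0.01 → critical value z_{0.01} = 2.326.
Power = Φ(δ − 2.326) = Φ(0.277) = 0.6090.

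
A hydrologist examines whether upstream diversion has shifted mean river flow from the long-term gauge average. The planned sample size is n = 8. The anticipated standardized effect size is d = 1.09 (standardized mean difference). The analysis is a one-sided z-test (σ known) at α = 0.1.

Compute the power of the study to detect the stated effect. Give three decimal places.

Power ≈ 0.964

Noncentrality parameter: δ = d·√n = 1.09 × √8 = 3.0830
One-sided α = 0.1 → critical value z_{0.1} = 1.282.
Power = Φ(δ − 1.282) = Φ(1.801) = 0.9642.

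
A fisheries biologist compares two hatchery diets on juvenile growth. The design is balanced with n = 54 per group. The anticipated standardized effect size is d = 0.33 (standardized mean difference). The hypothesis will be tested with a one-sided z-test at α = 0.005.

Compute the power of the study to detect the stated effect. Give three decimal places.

Power ≈ 0.195

Noncentrality parameter: δ = d·√(n/2) = 0.33 × √(54/2) = 1.7147
One-sided α = 0.005 → critical value z_{0.005} = 2.576.
Power = P(Z > 2.576 − δ) = Φ(-0.861) = 0.1946.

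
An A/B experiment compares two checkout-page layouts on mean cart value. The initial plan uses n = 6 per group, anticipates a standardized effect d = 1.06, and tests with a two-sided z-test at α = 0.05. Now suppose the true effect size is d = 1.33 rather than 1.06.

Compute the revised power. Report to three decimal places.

Power ≈ 0.634

With d = 1.33: δ = d·√(n/2) = 1.33 × √(6/2) = 2.3036. Critical value z_{0.025} = 1.960.
Revised power = Φ(δ − 1.960) + Φ(−δ − 1.960) = Φ(0.344) + Φ(-4.264) = 0.6345 + 0.0000 = 0.6345.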